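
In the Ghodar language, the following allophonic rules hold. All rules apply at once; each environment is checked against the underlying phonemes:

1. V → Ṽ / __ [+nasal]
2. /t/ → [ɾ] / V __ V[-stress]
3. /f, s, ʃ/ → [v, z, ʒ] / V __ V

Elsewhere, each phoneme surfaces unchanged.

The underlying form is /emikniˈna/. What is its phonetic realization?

Rule 1 applies to /e/ (word-initial: before a nasal consonant) → [ẽ].
/m/ (between /e/ and /i/) is unaffected → [m].
/i/ (between /m/ and /k/): rule 1 targets it, but not before a nasal consonant → unchanged [i].
/k/ (between /i/ and /n/) is unaffected → [k].
/n/ — not in any rule's target class → [n].
Rule 1 applies to /i/ (between /n/ and /n/: before a nasal consonant) → [ĩ].
/n/ (between /i/ and /a/) is unaffected → [n].
/a/ (word-final) fails the environment for rule 1, so it stays [a].

[ẽmiknĩˈna]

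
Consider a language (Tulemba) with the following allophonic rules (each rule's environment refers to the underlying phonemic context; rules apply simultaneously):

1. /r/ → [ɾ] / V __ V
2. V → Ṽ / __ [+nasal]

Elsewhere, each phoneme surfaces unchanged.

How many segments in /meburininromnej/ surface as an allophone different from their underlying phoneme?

4

Segments that undergo a rule: /r/ → [ɾ] (rule 1); /i/ → [ĩ] (rule 2); /i/ → [ĩ] (rule 2); /o/ → [õ] (rule 2).
All other segments surface unchanged.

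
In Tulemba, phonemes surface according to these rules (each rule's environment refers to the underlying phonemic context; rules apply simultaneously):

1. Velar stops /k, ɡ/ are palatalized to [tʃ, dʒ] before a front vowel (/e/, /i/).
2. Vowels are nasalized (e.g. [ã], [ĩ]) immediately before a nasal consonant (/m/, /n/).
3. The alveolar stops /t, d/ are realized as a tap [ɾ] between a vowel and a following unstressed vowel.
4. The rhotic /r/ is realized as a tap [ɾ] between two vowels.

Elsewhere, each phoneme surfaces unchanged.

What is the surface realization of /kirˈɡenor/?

Rule 1 applies to /k/ (word-initial: before a front vowel) → [tʃ].
/i/ — between /k/ and /r/; rule 2 does not apply here → [i].
/r/ (between /i/ and /ɡ/): rule 4 targets it, but not between two vowels → unchanged [r].
/ɡ/ (between /r/ and /e/) occurs before a front vowel → [dʒ] by rule 1.
/e/ meets the environment for rule 2 (before a nasal consonant) → [ẽ].
/o/ — between /n/ and /r/; rule 2 does not apply here → [o].
/r/ — word-final; rule 4 does not apply here → [r].

[tʃirˈdʒẽnor]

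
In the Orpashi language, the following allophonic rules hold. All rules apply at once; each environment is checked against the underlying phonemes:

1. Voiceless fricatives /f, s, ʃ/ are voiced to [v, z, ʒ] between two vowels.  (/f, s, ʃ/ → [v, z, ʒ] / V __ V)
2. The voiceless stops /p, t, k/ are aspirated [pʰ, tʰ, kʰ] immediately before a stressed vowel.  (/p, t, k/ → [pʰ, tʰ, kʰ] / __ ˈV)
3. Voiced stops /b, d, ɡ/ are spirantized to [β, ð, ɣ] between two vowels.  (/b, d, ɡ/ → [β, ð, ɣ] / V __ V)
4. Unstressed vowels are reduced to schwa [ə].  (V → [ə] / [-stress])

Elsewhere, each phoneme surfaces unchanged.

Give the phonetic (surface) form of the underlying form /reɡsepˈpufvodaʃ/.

/r/ stays [r].
Rule 4 applies to /e/ (between /r/ and /ɡ/: in an unstressed syllable) → [ə].
/ɡ/ (between /e/ and /s/) is in the target of rule 3 but the environment (between two vowels) is not met → [ɡ].
/s/ — between /ɡ/ and /e/; rule 1 does not apply here → [s].
/e/ meets the environment for rule 4 (in an unstressed syllable) → [ə].
/p/ (between /e/ and /p/): rule 2 targets it, but not immediately before a stressed vowel → unchanged [p].
/p/ (between /p/ and /u/) occurs immediately before a stressed vowel → [pʰ] by rule 2.
/u/ (between /p/ and /f/) fails the environment for rule 4, so it stays [u].
/f/ (between /u/ and /v/) is in the target of rule 1 but the environment (between two vowels) is not met → [f].
/v/ — not in any rule's target class → [v].
/o/ meets the environment for rule 4 (in an unstressed syllable) → [ə].
/d/ (between /o/ and /a/): between two vowels, so rule 3 applies → [ð].
/a/ meets the environment for rule 4 (in an unstressed syllable) → [ə].
/ʃ/ (word-final) fails the environment for rule 1, so it stays [ʃ].

[rəɡsəpˈpʰufvəðəʃ]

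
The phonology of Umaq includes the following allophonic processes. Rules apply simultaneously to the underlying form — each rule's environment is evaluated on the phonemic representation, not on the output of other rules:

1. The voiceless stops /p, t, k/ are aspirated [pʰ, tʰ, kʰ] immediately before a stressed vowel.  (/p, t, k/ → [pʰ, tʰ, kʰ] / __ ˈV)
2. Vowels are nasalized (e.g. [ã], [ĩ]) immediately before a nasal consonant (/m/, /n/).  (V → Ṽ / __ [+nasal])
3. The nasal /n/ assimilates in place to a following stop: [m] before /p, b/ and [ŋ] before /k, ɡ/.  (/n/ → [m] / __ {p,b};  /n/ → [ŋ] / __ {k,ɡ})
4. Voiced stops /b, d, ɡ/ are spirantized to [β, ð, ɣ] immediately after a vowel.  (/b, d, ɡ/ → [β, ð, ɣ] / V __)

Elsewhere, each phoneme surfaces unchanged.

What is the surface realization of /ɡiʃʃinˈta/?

[ɡiʃʃĩnˈtʰa]

/ɡ/ (word-initial) is in the target of rule 4 but the environment (immediately after a vowel) is not met → [ɡ].
/i/ — between /ɡ/ and /ʃ/; rule 2 does not apply here → [i].
/ʃ/ stays [ʃ].
/ʃ/ stays [ʃ].
/i/ (between /ʃ/ and /n/) occurs before a nasal consonant → [ĩ] by rule 2.
/n/ — between /i/ and /t/; rule 3 does not apply here → [n].
/t/ — between /n/ and /a/, immediately before a stressed vowel — surfaces as [tʰ] (rule 1).
/a/ (word-final) is in the target of rule 2 but the environment (before a nasal consonant) is not met → [a].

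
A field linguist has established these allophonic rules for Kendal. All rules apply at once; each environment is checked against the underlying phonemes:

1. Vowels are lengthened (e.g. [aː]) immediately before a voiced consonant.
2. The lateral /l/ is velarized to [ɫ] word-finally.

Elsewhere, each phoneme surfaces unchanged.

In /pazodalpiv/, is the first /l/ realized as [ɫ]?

No

/l/ (between /a/ and /p/): rule 2 targets it, but not word-finally → unchanged [l].
The actual realization is [l], not [ɫ].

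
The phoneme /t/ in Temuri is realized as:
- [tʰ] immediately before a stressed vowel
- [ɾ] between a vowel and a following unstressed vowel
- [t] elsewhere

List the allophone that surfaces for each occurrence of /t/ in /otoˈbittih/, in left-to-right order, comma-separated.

[ɾ], [t], [t]

Occurrence 1 (position 2): between a vowel and an unstressed vowel → [ɾ].
Occurrence 2 (position 6): no conditioning environment matches → elsewhere allophone [t].
Occurrence 3 (position 7): no conditioning environment matches → elsewhere allophone [t].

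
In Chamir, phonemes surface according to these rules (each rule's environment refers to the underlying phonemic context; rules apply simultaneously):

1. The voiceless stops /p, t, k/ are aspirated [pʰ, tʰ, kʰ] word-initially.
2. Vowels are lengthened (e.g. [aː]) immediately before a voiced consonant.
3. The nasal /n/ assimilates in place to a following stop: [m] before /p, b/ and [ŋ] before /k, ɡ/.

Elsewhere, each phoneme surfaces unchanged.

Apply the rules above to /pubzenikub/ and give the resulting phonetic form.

/p/ (word-initial) occurs word-initially → [pʰ] by rule 1.
/u/ (between /p/ and /b/): before a voiced consonant, so rule 2 applies → [uː].
/b/ stays [b].
/z/ — not in any rule's target class → [z].
/e/ — between /z/ and /n/, before a voiced consonant — surfaces as [eː] (rule 2).
/n/ (between /e/ and /i/) fails the environment for rule 3, so it stays [n].
/i/ (between /n/ and /k/) fails the environment for rule 2, so it stays [i].
/k/ (between /i/ and /u/) is in the target of rule 1 but the environment (word-initially) is not met → [k].
/u/ — between /k/ and /b/, before a voiced consonant — surfaces as [uː] (rule 2).
/b/ (word-final): no rule targets it → [b].

[pʰuːbzeːnikuːb]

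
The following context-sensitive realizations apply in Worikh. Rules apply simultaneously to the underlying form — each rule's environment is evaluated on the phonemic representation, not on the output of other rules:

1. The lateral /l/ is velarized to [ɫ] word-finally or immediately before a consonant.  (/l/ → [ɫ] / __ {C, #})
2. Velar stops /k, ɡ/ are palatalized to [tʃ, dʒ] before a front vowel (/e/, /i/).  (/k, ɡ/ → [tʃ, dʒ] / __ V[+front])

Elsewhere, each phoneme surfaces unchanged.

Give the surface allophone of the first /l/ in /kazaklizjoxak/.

[l]

/l/ (between /k/ and /i/): rule 1 targets it, but not word-finally or immediately before a consonant → unchanged [l].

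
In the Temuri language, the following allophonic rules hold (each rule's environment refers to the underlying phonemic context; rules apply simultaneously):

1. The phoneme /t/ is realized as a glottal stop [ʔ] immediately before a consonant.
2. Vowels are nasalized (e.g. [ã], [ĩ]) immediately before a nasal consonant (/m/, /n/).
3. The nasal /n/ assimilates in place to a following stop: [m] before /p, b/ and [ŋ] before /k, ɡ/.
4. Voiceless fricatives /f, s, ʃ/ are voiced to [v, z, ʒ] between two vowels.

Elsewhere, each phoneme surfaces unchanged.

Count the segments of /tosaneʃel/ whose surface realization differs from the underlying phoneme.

Segments that undergo a rule: /s/ → [z] (rule 4); /a/ → [ã] (rule 2); /ʃ/ → [ʒ] (rule 4).
All other segments surface unchanged.

3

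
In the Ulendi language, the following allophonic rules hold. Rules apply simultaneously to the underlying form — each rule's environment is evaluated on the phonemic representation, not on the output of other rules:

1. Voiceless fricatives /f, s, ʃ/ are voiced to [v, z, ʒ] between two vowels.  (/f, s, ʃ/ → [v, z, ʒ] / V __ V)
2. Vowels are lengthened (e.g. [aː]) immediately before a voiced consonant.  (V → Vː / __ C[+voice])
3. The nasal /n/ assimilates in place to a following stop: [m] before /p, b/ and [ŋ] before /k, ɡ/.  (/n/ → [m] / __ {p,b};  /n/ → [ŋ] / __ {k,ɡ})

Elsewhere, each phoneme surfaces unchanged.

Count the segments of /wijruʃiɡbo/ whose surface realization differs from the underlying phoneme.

Segments that undergo a rule: /i/ → [iː] (rule 2); /ʃ/ → [ʒ] (rule 1); /i/ → [iː] (rule 2).
All other segments surface unchanged.

3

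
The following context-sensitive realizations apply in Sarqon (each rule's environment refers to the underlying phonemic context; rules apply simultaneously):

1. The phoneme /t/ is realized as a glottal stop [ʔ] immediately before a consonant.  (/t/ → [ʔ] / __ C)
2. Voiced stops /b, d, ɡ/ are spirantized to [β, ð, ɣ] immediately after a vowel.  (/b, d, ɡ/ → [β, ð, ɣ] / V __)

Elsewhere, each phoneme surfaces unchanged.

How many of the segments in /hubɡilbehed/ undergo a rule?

Segments that undergo a rule: /b/ → [β] (rule 2); /d/ → [ð] (rule 2).
All other segments surface unchanged.

2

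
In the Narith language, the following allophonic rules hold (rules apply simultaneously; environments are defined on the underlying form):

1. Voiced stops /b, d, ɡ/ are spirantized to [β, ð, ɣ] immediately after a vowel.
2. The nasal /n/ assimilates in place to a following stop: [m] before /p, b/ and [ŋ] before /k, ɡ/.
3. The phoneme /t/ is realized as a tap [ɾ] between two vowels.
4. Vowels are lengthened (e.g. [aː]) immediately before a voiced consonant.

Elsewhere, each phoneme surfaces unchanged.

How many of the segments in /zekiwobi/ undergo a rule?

3

Segments that undergo a rule: /i/ → [iː] (rule 4); /o/ → [oː] (rule 4); /b/ → [β] (rule 1).
All other segments surface unchanged.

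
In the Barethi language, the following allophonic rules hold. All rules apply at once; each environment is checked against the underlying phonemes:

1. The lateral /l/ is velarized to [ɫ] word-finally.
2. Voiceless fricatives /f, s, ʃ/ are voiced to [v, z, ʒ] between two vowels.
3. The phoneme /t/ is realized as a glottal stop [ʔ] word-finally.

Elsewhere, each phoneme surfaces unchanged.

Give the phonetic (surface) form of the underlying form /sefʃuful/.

/s/ (word-initial): rule 2 targets it, but not between two vowels → unchanged [s].
/e/ — not in any rule's target class → [e].
/f/ (between /e/ and /ʃ/): rule 2 targets it, but not between two vowels → unchanged [f].
/ʃ/ (between /f/ and /u/): rule 2 targets it, but not between two vowels → unchanged [ʃ].
/u/ stays [u].
/f/ (between /u/ and /u/) occurs between two vowels → [v] by rule 2.
/u/ stays [u].
/l/ meets the environment for rule 1 (word-finally) → [ɫ].

[sefʃuvuɫ]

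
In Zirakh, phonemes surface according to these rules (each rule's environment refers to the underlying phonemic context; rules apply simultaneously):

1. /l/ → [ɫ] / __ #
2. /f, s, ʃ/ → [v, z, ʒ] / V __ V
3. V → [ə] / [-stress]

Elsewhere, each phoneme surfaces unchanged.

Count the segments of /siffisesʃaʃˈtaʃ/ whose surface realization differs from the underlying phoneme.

Segments that undergo a rule: /i/ → [ə] (rule 3); /i/ → [ə] (rule 3); /s/ → [z] (rule 2); /e/ → [ə] (rule 3); /a/ → [ə] (rule 3).
All other segments surface unchanged.

5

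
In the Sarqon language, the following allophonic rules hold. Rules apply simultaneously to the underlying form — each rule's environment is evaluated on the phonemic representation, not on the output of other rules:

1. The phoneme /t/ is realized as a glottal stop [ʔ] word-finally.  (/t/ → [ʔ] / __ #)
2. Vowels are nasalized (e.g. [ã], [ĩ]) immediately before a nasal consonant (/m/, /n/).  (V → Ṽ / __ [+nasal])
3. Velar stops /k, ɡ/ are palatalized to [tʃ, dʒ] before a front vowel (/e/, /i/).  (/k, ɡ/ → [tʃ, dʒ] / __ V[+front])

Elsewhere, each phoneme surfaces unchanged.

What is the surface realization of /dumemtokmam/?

/d/ — not in any rule's target class → [d].
/u/ (between /d/ and /m/) occurs before a nasal consonant → [ũ] by rule 2.
/m/ — not in any rule's target class → [m].
/e/ — between /m/ and /m/, before a nasal consonant — surfaces as [ẽ] (rule 2).
/m/ (between /e/ and /t/) is unaffected → [m].
/t/ (between /m/ and /o/): rule 1 targets it, but not word-finally → unchanged [t].
/o/ (between /t/ and /k/) fails the environment for rule 2, so it stays [o].
/k/ (between /o/ and /m/) is in the target of rule 3 but the environment (before a front vowel) is not met → [k].
/m/ (between /k/ and /a/): no rule targets it → [m].
/a/ meets the environment for rule 2 (before a nasal consonant) → [ã].
/m/ — not in any rule's target class → [m].

[dũmẽmtokmãm]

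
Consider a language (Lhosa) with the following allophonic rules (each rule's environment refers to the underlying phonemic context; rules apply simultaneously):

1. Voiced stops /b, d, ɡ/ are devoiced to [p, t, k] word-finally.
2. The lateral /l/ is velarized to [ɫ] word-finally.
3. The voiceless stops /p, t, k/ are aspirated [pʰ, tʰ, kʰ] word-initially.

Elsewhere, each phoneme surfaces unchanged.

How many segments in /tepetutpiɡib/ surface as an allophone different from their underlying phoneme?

Segments that undergo a rule: /t/ → [tʰ] (rule 3); /b/ → [p] (rule 1).
All other segments surface unchanged.

2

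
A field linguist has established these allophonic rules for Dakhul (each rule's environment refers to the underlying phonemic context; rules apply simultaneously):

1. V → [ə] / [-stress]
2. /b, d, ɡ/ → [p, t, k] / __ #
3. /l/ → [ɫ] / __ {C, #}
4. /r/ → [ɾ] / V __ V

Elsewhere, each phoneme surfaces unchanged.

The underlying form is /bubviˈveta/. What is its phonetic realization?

/b/ (word-initial) is in the target of rule 2 but the environment (word-finally) is not met → [b].
/u/ meets the environment for rule 1 (in an unstressed syllable) → [ə].
/b/ (between /u/ and /v/) is in the target of rule 2 but the environment (word-finally) is not met → [b].
/v/ (between /b/ and /i/): no rule targets it → [v].
/i/ meets the environment for rule 1 (in an unstressed syllable) → [ə].
/v/ — not in any rule's target class → [v].
/e/ (between /v/ and /t/) fails the environment for rule 1, so it stays [e].
/t/ (between /e/ and /a/): no rule targets it → [t].
/a/ — word-final, in an unstressed syllable — surfaces as [ə] (rule 1).

[bəbvəˈvetə]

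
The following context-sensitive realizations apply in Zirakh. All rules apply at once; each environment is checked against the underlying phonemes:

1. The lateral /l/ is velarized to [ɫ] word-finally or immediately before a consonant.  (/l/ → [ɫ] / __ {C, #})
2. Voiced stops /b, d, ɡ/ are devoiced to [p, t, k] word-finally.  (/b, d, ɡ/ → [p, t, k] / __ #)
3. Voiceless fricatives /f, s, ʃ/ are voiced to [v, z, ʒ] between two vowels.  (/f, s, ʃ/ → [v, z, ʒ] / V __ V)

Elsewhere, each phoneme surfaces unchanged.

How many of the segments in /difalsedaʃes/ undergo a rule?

Segments that undergo a rule: /f/ → [v] (rule 3); /l/ → [ɫ] (rule 1); /ʃ/ → [ʒ] (rule 3).
All other segments surface unchanged.

3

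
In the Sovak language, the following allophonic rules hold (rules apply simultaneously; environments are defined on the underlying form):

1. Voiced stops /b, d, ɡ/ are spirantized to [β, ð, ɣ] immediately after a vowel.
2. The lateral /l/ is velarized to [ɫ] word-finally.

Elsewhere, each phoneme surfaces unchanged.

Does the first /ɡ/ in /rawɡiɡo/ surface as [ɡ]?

/ɡ/ (between /w/ and /i/) fails the environment for rule 1, so it stays [ɡ].
The actual realization is [ɡ], which matches [ɡ].

Yes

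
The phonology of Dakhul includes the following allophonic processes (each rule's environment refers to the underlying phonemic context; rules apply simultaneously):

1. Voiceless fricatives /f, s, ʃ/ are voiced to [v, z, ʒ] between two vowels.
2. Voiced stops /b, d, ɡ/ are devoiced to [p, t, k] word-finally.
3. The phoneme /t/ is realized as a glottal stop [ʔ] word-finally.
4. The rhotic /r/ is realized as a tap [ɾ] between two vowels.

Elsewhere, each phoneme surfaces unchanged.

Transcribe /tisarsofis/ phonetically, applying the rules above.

/t/ (word-initial) is in the target of rule 3 but the environment (word-finally) is not met → [t].
/i/ — not in any rule's target class → [i].
/s/ — between /i/ and /a/, between two vowels — surfaces as [z] (rule 1).
/a/ (between /s/ and /r/) is unaffected → [a].
/r/ — between /a/ and /s/; rule 4 does not apply here → [r].
/s/ (between /r/ and /o/) fails the environment for rule 1, so it stays [s].
/o/ — not in any rule's target class → [o].
/f/ (between /o/ and /i/) occurs between two vowels → [v] by rule 1.
/i/ (between /f/ and /s/): no rule targets it → [i].
/s/ (word-final): rule 1 targets it, but not between two vowels → unchanged [s].

[tizarsovis]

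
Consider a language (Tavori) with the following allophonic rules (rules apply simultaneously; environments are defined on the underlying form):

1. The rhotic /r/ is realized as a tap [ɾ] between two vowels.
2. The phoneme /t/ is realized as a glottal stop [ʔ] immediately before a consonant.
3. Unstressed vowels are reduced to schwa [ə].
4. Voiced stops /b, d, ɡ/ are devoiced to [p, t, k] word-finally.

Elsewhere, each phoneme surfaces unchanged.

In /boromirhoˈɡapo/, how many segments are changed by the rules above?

Segments that undergo a rule: /o/ → [ə] (rule 3); /r/ → [ɾ] (rule 1); /o/ → [ə] (rule 3); /i/ → [ə] (rule 3); /o/ → [ə] (rule 3); /o/ → [ə] (rule 3).
All other segments surface unchanged.

6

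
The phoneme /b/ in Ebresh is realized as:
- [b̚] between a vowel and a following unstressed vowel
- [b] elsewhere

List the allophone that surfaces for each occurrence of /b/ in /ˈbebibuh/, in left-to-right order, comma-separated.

Occurrence 1 (position 1): no conditioning environment matches → elsewhere allophone [b].
Occurrence 2 (position 3): between a vowel and a following unstressed vowel → [b̚].
Occurrence 3 (position 5): between a vowel and a following unstressed vowel → [b̚].

[b], [b̚], [b̚]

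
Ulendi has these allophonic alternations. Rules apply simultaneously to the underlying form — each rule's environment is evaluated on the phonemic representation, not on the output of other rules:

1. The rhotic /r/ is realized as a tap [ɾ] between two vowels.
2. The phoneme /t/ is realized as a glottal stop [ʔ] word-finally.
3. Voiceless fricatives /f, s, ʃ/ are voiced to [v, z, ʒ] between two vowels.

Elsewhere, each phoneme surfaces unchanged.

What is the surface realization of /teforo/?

/t/ — word-initial; rule 2 does not apply here → [t].
/e/ (between /t/ and /f/): no rule targets it → [e].
/f/ — between /e/ and /o/, between two vowels — surfaces as [v] (rule 3).
/o/ stays [o].
/r/ — between /o/ and /o/, between two vowels — surfaces as [ɾ] (rule 1).
/o/ (word-final): no rule targets it → [o].

[tevoɾo]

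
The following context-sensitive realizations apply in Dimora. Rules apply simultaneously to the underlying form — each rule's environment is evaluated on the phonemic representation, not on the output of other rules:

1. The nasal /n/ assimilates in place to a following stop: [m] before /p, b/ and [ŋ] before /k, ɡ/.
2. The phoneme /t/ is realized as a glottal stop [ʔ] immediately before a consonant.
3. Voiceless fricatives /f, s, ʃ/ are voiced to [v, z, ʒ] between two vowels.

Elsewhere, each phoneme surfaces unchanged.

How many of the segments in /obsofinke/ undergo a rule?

2

Segments that undergo a rule: /f/ → [v] (rule 3); /n/ → [ŋ] (rule 1).
All other segments surface unchanged.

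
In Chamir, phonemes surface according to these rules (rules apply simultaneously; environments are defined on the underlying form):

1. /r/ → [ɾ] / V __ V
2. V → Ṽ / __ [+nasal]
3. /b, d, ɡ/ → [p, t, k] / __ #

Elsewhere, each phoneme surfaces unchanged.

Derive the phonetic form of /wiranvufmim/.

/w/ (word-initial) is unaffected → [w].
/i/ (between /w/ and /r/): rule 2 targets it, but not before a nasal consonant → unchanged [i].
/r/ (between /i/ and /a/) occurs between two vowels → [ɾ] by rule 1.
/a/ — between /r/ and /n/, before a nasal consonant — surfaces as [ã] (rule 2).
/n/ stays [n].
/v/ stays [v].
/u/ (between /v/ and /f/) fails the environment for rule 2, so it stays [u].
/f/ — not in any rule's target class → [f].
/m/ (between /f/ and /i/) is unaffected → [m].
/i/ — between /m/ and /m/, before a nasal consonant — surfaces as [ĩ] (rule 2).
/m/ (word-final) is unaffected → [m].

[wiɾãnvufmĩm]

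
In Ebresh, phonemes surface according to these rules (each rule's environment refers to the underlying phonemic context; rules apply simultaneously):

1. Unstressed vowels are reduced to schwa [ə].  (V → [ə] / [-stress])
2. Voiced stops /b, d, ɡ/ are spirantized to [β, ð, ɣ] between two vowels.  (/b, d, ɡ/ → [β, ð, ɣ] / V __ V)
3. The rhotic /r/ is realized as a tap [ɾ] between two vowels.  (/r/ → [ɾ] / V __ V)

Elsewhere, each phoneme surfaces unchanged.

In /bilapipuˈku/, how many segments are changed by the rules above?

Segments that undergo a rule: /i/ → [ə] (rule 1); /a/ → [ə] (rule 1); /i/ → [ə] (rule 1); /u/ → [ə] (rule 1).
All other segments surface unchanged.

4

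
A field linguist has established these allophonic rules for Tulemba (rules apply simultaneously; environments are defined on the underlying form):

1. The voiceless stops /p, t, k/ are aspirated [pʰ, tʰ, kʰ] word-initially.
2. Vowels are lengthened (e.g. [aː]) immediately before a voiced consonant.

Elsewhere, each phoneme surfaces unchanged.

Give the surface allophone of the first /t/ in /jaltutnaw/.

/t/ (between /l/ and /u/): rule 1 targets it, but not word-initially → unchanged [t].

[t]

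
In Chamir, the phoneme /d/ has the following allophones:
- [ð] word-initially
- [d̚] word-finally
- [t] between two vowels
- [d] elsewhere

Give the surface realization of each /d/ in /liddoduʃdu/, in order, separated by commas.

Occurrence 1 (position 3): no conditioning environment matches → elsewhere allophone [d].
Occurrence 2 (position 4): no conditioning environment matches → elsewhere allophone [d].
Occurrence 3 (position 6): between two vowels → [t].
Occurrence 4 (position 9): no conditioning environment matches → elsewhere allophone [d].

[d], [d], [t], [d]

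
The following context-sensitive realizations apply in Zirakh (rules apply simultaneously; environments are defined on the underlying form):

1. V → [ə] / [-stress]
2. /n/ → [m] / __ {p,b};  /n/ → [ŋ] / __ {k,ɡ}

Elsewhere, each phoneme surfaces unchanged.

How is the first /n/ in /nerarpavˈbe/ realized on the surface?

/n/ (word-initial) is in the target of rule 2 but the environment (before a labial or velar stop) is not met → [n].

[n]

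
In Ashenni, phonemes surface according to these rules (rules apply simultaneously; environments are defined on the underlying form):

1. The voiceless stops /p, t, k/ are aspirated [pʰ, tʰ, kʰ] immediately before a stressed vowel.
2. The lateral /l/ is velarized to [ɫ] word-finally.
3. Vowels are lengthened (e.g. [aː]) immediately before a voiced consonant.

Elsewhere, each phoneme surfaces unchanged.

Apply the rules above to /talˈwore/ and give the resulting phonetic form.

[taːlˈwoːre]

/t/ (word-initial): rule 1 targets it, but not immediately before a stressed vowel → unchanged [t].
/a/ (between /t/ and /l/) occurs before a voiced consonant → [aː] by rule 3.
/l/ — between /a/ and /w/; rule 2 does not apply here → [l].
/w/ — not in any rule's target class → [w].
/o/ — between /w/ and /r/, before a voiced consonant — surfaces as [oː] (rule 3).
/r/ stays [r].
/e/ (word-final) fails the environment for rule 3, so it stays [e].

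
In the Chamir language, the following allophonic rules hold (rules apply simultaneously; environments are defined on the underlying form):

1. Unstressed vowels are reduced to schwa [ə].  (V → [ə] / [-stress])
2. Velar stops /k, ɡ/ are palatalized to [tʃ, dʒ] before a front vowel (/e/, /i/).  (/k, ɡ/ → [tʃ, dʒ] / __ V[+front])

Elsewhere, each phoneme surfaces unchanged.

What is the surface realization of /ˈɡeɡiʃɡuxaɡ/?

/ɡ/ — word-initial, before a front vowel — surfaces as [dʒ] (rule 2).
/e/ — between /ɡ/ and /ɡ/; rule 1 does not apply here → [e].
Rule 2 applies to /ɡ/ (between /e/ and /i/: before a front vowel) → [dʒ].
Rule 1 applies to /i/ (between /ɡ/ and /ʃ/: in an unstressed syllable) → [ə].
/ɡ/ (between /ʃ/ and /u/): rule 2 targets it, but not before a front vowel → unchanged [ɡ].
/u/ meets the environment for rule 1 (in an unstressed syllable) → [ə].
/a/ (between /x/ and /ɡ/): in an unstressed syllable, so rule 1 applies → [ə].
/ɡ/ (word-final) fails the environment for rule 2, so it stays [ɡ].

[ˈdʒedʒəʃɡəxəɡ]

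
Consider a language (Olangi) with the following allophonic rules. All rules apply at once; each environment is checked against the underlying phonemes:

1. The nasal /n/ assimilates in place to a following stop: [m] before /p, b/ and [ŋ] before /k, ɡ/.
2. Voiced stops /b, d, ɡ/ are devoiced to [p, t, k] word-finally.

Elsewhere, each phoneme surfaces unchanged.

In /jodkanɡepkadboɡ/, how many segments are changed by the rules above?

Segments that undergo a rule: /n/ → [ŋ] (rule 1); /ɡ/ → [k] (rule 2).
All other segments surface unchanged.

2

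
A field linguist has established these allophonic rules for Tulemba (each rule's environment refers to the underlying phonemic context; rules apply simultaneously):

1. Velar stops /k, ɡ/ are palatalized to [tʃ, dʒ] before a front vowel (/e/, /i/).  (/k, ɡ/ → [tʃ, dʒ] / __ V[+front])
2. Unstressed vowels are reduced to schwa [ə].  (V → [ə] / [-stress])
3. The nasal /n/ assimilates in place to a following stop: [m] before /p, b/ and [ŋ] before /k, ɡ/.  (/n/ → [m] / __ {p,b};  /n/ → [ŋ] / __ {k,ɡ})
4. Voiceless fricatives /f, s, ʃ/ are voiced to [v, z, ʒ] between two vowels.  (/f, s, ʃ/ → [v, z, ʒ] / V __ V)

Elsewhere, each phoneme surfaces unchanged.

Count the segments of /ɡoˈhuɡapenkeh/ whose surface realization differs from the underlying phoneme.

6

Segments that undergo a rule: /o/ → [ə] (rule 2); /a/ → [ə] (rule 2); /e/ → [ə] (rule 2); /n/ → [ŋ] (rule 3); /k/ → [tʃ] (rule 1); /e/ → [ə] (rule 2).
All other segments surface unchanged.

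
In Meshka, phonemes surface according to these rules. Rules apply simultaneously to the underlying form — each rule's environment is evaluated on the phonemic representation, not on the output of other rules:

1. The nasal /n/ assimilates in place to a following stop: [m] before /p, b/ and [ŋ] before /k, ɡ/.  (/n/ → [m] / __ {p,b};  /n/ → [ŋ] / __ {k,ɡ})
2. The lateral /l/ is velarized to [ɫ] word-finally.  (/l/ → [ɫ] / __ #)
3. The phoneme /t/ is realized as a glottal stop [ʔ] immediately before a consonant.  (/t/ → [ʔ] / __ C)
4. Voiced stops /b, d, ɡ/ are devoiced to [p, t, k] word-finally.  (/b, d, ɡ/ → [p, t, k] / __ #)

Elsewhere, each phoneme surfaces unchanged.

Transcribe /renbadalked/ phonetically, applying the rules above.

/r/ — not in any rule's target class → [r].
/e/ stays [e].
/n/ (between /e/ and /b/) occurs before a labial or velar stop → [m] by rule 1.
/b/ (between /n/ and /a/): rule 4 targets it, but not word-finally → unchanged [b].
/a/ (between /b/ and /d/): no rule targets it → [a].
/d/ — between /a/ and /a/; rule 4 does not apply here → [d].
/a/ stays [a].
/l/ (between /a/ and /k/): rule 2 targets it, but not word-finally → unchanged [l].
/k/ (between /l/ and /e/): no rule targets it → [k].
/e/ (between /k/ and /d/) is unaffected → [e].
Rule 4 applies to /d/ (word-final: word-finally) → [t].

[rembadalket]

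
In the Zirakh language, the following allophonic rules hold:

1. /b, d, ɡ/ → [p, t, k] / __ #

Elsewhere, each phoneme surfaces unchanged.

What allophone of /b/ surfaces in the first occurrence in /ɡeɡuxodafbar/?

[b]

/b/ (between /f/ and /a/) is in the target of rule 1 but the environment (word-finally) is not met → [b].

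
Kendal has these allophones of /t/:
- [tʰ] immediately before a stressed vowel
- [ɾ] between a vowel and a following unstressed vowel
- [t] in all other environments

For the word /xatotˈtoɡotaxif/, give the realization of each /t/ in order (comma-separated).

[ɾ], [t], [tʰ], [ɾ]

Occurrence 1 (position 3): between a vowel and an unstressed vowel → [ɾ].
Occurrence 2 (position 5): no conditioning environment matches → elsewhere allophone [t].
Occurrence 3 (position 6): immediately before a stressed vowel → [tʰ].
Occurrence 4 (position 10): between a vowel and an unstressed vowel → [ɾ].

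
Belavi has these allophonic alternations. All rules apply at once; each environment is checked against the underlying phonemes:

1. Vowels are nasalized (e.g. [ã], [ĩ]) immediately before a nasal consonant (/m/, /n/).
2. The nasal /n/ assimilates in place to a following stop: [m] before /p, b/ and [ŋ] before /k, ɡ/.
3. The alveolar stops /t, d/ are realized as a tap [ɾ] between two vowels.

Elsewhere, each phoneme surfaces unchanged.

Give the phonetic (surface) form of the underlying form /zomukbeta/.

[zõmukbeɾa]

/z/ (word-initial): no rule targets it → [z].
/o/ meets the environment for rule 1 (before a nasal consonant) → [õ].
/m/ (between /o/ and /u/) is unaffected → [m].
/u/ (between /m/ and /k/) is in the target of rule 1 but the environment (before a nasal consonant) is not met → [u].
/k/ stays [k].
/b/ (between /k/ and /e/) is unaffected → [b].
/e/ (between /b/ and /t/): rule 1 targets it, but not before a nasal consonant → unchanged [e].
/t/ meets the environment for rule 3 (between two vowels) → [ɾ].
/a/ (word-final): rule 1 targets it, but not before a nasal consonant → unchanged [a].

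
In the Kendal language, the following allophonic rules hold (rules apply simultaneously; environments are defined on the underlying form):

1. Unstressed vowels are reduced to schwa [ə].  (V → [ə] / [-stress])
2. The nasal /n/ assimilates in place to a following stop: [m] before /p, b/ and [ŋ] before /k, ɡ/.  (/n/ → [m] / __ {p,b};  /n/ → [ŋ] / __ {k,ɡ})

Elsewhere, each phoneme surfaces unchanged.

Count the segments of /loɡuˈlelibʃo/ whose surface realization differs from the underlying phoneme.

Segments that undergo a rule: /o/ → [ə] (rule 1); /u/ → [ə] (rule 1); /i/ → [ə] (rule 1); /o/ → [ə] (rule 1).
All other segments surface unchanged.

4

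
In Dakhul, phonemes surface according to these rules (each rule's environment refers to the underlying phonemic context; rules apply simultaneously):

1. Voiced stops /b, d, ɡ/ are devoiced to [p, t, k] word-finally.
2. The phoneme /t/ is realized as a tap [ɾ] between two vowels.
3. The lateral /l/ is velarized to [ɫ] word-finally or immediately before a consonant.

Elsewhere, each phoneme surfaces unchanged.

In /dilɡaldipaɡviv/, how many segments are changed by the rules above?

Segments that undergo a rule: /l/ → [ɫ] (rule 3); /l/ → [ɫ] (rule 3).
All other segments surface unchanged.

2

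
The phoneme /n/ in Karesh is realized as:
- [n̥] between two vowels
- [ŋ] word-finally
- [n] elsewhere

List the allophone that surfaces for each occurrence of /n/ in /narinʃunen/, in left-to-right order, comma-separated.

[n], [n], [n̥], [ŋ]

Occurrence 1 (position 1): no conditioning environment matches → elsewhere allophone [n].
Occurrence 2 (position 5): no conditioning environment matches → elsewhere allophone [n].
Occurrence 3 (position 8): between two vowels → [n̥].
Occurrence 4 (position 10): word-finally → [ŋ].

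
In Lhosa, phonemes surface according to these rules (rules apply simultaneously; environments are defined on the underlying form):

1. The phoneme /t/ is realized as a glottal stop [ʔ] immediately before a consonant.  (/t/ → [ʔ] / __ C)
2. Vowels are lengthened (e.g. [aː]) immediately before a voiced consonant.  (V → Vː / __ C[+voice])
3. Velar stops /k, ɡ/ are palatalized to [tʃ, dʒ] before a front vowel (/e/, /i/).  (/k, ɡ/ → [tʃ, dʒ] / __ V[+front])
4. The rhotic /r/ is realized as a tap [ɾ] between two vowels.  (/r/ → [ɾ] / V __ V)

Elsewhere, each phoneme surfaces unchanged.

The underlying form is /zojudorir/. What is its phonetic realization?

[zoːjuːdoːɾiːr]

/z/ stays [z].
/o/ (between /z/ and /j/): before a voiced consonant, so rule 2 applies → [oː].
/j/ — not in any rule's target class → [j].
Rule 2 applies to /u/ (between /j/ and /d/: before a voiced consonant) → [uː].
/d/ (between /u/ and /o/): no rule targets it → [d].
/o/ (between /d/ and /r/) occurs before a voiced consonant → [oː] by rule 2.
/r/ meets the environment for rule 4 (between two vowels) → [ɾ].
Rule 2 applies to /i/ (between /r/ and /r/: before a voiced consonant) → [iː].
/r/ (word-final) fails the environment for rule 4, so it stays [r].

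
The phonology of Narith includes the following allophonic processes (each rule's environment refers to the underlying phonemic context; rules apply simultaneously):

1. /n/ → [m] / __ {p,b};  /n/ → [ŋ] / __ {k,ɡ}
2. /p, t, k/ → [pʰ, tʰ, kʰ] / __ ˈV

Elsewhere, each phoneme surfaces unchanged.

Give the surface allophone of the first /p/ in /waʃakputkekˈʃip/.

/p/ (between /k/ and /u/) is in the target of rule 2 but the environment (immediately before a stressed vowel) is not met → [p].

[p]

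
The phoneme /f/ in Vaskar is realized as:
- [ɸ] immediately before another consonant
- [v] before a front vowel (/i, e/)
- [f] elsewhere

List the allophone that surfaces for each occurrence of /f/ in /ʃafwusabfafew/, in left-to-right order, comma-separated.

Occurrence 1 (position 3): immediately before another consonant → [ɸ].
Occurrence 2 (position 9): no conditioning environment matches → elsewhere allophone [f].
Occurrence 3 (position 11): before a front vowel (/i, e/) → [v].

[ɸ], [f], [v]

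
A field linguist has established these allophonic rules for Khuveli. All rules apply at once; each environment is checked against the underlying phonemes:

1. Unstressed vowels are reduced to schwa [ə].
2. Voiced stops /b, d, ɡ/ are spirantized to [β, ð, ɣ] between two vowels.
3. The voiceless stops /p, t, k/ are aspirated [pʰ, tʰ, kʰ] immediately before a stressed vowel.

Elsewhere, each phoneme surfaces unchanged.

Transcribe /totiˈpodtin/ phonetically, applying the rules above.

/t/ (word-initial) fails the environment for rule 3, so it stays [t].
/o/ meets the environment for rule 1 (in an unstressed syllable) → [ə].
/t/ (between /o/ and /i/) fails the environment for rule 3, so it stays [t].
/i/ (between /t/ and /p/): in an unstressed syllable, so rule 1 applies → [ə].
/p/ (between /i/ and /o/): immediately before a stressed vowel, so rule 3 applies → [pʰ].
/o/ (between /p/ and /d/) fails the environment for rule 1, so it stays [o].
/d/ (between /o/ and /t/): rule 2 targets it, but not between two vowels → unchanged [d].
/t/ (between /d/ and /i/): rule 3 targets it, but not immediately before a stressed vowel → unchanged [t].
/i/ (between /t/ and /n/): in an unstressed syllable, so rule 1 applies → [ə].
/n/ — not in any rule's target class → [n].

[tətəˈpʰodtən]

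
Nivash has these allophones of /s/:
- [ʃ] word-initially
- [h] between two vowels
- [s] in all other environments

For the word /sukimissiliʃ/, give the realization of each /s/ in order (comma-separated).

[ʃ], [s], [s]

Occurrence 1 (position 1): word-initially → [ʃ].
Occurrence 2 (position 7): no conditioning environment matches → elsewhere allophone [s].
Occurrence 3 (position 8): no conditioning environment matches → elsewhere allophone [s].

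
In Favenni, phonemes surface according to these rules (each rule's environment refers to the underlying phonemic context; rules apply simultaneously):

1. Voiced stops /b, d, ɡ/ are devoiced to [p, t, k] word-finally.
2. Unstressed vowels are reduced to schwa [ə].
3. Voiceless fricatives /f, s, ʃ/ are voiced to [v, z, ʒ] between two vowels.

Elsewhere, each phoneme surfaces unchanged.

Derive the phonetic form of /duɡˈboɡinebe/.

/d/ — word-initial; rule 1 does not apply here → [d].
/u/ (between /d/ and /ɡ/) occurs in an unstressed syllable → [ə] by rule 2.
/ɡ/ (between /u/ and /b/) is in the target of rule 1 but the environment (word-finally) is not met → [ɡ].
/b/ (between /ɡ/ and /o/): rule 1 targets it, but not word-finally → unchanged [b].
/o/ (between /b/ and /ɡ/) is in the target of rule 2 but the environment (in an unstressed syllable) is not met → [o].
/ɡ/ (between /o/ and /i/) fails the environment for rule 1, so it stays [ɡ].
/i/ meets the environment for rule 2 (in an unstressed syllable) → [ə].
/n/ (between /i/ and /e/): no rule targets it → [n].
/e/ (between /n/ and /b/): in an unstressed syllable, so rule 2 applies → [ə].
/b/ (between /e/ and /e/) is in the target of rule 1 but the environment (word-finally) is not met → [b].
/e/ — word-final, in an unstressed syllable — surfaces as [ə] (rule 2).

[dəɡˈboɡənəbə]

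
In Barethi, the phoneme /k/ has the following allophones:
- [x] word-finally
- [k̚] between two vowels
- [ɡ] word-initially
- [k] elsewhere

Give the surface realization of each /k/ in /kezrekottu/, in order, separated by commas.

[ɡ], [k̚]

Occurrence 1 (position 1): word-initially → [ɡ].
Occurrence 2 (position 6): between two vowels → [k̚].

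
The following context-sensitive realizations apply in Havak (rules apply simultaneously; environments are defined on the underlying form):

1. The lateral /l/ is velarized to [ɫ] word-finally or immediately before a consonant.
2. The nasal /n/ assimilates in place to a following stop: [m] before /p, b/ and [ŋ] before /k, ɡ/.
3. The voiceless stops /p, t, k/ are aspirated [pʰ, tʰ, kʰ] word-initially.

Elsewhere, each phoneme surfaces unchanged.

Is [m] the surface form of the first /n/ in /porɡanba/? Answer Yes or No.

/n/ — between /a/ and /b/, before a labial or velar stop — surfaces as [m] (rule 2).
The actual realization is [m], which matches [m].

Yes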